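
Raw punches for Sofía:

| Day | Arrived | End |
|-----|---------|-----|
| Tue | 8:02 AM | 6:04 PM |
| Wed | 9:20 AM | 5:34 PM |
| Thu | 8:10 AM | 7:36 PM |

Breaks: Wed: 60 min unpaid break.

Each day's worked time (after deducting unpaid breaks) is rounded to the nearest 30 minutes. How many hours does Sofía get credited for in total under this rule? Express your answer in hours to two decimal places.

Tue: 8:02 AM–6:04 PM = 10 h 2 min → rounds to 10 h 0 min
Wed: 9:20 AM–5:34 PM = 8 h 14 min − 60 min = 7 h 14 min → rounds to 7 h 0 min
Thu: 8:10 AM–7:36 PM = 11 h 26 min → rounds to 11 h 30 min
Total credited: 28 h 30 min.

28.50 hours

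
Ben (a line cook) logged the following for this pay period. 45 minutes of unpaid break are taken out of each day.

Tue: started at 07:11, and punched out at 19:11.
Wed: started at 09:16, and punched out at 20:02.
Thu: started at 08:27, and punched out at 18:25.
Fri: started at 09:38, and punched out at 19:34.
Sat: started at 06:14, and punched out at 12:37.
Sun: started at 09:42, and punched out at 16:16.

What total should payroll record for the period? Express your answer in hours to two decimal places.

51.12 hours

Tue: 07:11–19:11 = 12 h 0 min; less 45 min break → 11 h 15 min
Wed: 09:16–20:02 = 10 h 46 min; less 45 min break → 10 h 1 min
Thu: 08:27–18:25 = 9 h 58 min; less 45 min break → 9 h 13 min
Fri: 09:38–19:34 = 9 h 56 min; less 45 min break → 9 h 11 min
Sat: 06:14–12:37 = 6 h 23 min; less 45 min break → 5 h 38 min
Sun: 09:42–16:16 = 6 h 34 min; less 45 min break → 5 h 49 min
Total: 11 h 15 min + 10 h 1 min + 9 h 13 min + 9 h 11 min + 5 h 38 min + 5 h 49 min = 51 h 7 min.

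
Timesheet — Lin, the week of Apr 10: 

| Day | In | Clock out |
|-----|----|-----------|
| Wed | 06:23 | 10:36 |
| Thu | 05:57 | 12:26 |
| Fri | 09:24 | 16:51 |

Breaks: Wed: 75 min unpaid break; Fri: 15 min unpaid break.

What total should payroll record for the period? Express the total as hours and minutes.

16 h 39 min

Wed: 06:23–10:36 = 4 h 13 min; less 75 min break → 2 h 58 min
Thu: 05:57–12:26 = 6 h 29 min
Fri: 09:24–16:51 = 7 h 27 min; less 15 min break → 7 h 12 min
Total: 2 h 58 min + 6 h 29 min + 7 h 12 min = 16 h 39 min.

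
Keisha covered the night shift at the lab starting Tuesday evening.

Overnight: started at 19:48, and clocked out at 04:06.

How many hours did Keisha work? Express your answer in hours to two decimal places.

8.30 hours

Overnight: 19:48 → midnight = 4 h 12 min; midnight → 04:06 = 4 h 6 min; span 8 h 18 min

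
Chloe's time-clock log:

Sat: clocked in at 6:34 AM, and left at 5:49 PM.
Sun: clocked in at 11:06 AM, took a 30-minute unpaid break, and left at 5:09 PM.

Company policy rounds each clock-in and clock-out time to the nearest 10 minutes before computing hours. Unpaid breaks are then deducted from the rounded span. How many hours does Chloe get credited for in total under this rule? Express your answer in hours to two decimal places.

Sat: in 6:34 AM→6:30 AM, out 5:49 PM→5:50 PM; 11 h 20 min
Sun: in 11:06 AM→11:10 AM, out 5:09 PM→5:10 PM; 6 h 0 min − 30 min = 5 h 30 min
Total credited: 16 h 50 min.

16.83 hours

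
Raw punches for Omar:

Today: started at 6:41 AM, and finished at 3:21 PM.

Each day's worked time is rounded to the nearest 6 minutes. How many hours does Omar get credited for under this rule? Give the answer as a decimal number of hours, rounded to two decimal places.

Today: 6:41 AM–3:21 PM = 8 h 40 min → rounds to 8 h 42 min

8.70 hours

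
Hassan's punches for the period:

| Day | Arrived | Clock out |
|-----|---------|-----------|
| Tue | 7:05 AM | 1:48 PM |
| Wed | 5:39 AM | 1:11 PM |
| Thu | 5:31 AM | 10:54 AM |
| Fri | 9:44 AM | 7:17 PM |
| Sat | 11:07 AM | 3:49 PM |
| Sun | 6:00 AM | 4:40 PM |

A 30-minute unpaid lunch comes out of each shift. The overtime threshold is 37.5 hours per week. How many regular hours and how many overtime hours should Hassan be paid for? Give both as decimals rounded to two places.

Regular 37.50 hours, overtime 4.05 hours

Tue: 7:05 AM–1:48 PM = 6 h 43 min; less 30 min break → 6 h 13 min
Wed: 5:39 AM–1:11 PM = 7 h 32 min; less 30 min break → 7 h 2 min
Thu: 5:31 AM–10:54 AM = 5 h 23 min; less 30 min break → 4 h 53 min
Fri: 9:44 AM–7:17 PM = 9 h 33 min; less 30 min break → 9 h 3 min
Sat: 11:07 AM–3:49 PM = 4 h 42 min; less 30 min break → 4 h 12 min
Sun: 6:00 AM–4:40 PM = 10 h 40 min; less 30 min break → 10 h 10 min
Total worked: 41 h 33 min = 41.55 h.
Threshold 37.5 h → overtime 4 h 3 min, regular 37 h 30 min.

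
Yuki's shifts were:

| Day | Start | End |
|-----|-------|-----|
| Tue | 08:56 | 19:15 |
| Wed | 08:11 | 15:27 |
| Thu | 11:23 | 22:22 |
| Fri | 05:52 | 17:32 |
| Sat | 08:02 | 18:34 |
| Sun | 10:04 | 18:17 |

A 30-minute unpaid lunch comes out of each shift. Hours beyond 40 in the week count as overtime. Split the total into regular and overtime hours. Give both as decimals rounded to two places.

Tue: 08:56–19:15 = 10 h 19 min; less 30 min break → 9 h 49 min
Wed: 08:11–15:27 = 7 h 16 min; less 30 min break → 6 h 46 min
Thu: 11:23–22:22 = 10 h 59 min; less 30 min break → 10 h 29 min
Fri: 05:52–17:32 = 11 h 40 min; less 30 min break → 11 h 10 min
Sat: 08:02–18:34 = 10 h 32 min; less 30 min break → 10 h 2 min
Sun: 10:04–18:17 = 8 h 13 min; less 30 min break → 7 h 43 min
Total worked: 55 h 59 min = 55.98 h.
Threshold 40 h → overtime 15 h 59 min, regular 40 h 0 min.

Regular 40.00 hours, overtime 15.98 hours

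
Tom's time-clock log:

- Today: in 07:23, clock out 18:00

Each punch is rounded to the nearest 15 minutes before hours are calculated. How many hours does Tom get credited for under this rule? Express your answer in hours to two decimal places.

10.50 hours

Today: in 07:23→07:30, out 18:00→18:00; 10 h 30 min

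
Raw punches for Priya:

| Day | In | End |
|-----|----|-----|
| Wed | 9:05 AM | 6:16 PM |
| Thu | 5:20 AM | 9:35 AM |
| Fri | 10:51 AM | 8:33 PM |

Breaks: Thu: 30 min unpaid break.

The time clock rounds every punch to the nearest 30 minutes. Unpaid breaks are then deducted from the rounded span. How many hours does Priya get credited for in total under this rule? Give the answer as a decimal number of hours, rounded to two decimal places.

22.50 hours

Wed: in 9:05 AM→9:00 AM, out 6:16 PM→6:30 PM; 9 h 30 min
Thu: in 5:20 AM→5:30 AM, out 9:35 AM→9:30 AM; 4 h 0 min − 30 min = 3 h 30 min
Fri: in 10:51 AM→11:00 AM, out 8:33 PM→8:30 PM; 9 h 30 min
Total credited: 22 h 30 min.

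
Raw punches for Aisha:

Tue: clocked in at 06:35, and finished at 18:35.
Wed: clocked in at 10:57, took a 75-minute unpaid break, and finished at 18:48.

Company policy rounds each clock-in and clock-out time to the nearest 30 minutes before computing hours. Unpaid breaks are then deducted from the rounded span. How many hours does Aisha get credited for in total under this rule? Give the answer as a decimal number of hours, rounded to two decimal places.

Tue: in 06:35→06:30, out 18:35→18:30; 12 h 0 min
Wed: in 10:57→11:00, out 18:48→19:00; 8 h 0 min − 75 min = 6 h 45 min
Total credited: 18 h 45 min.

18.75 hours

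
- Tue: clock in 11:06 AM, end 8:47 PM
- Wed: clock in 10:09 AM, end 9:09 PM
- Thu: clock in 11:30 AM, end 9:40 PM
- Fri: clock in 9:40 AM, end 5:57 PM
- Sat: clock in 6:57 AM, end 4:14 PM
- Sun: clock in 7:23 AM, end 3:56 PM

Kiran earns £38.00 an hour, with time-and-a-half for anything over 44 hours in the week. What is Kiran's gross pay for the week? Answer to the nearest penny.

Tue: 11:06 AM–8:47 PM = 9 h 41 min
Wed: 10:09 AM–9:09 PM = 11 h 0 min
Thu: 11:30 AM–9:40 PM = 10 h 10 min
Fri: 9:40 AM–5:57 PM = 8 h 17 min
Sat: 6:57 AM–4:14 PM = 9 h 17 min
Sun: 7:23 AM–3:56 PM = 8 h 33 min
Total worked: 56 h 58 min = 3418 min.
Regular 44 h 0 min = 2640 min at £38.00/h; overtime 12 h 58 min = 778 min at £57.00/h.
Pay = (2640 × £38.00 + 778 × £57.00) ÷ 60 = £2411.10.

£2411.10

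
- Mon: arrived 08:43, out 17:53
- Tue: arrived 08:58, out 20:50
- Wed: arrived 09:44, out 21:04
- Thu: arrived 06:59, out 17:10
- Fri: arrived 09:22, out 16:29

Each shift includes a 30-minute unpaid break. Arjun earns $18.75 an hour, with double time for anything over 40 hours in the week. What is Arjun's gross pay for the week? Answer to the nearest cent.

Mon: 08:43–17:53 = 9 h 10 min; less 30 min break → 8 h 40 min
Tue: 08:58–20:50 = 11 h 52 min; less 30 min break → 11 h 22 min
Wed: 09:44–21:04 = 11 h 20 min; less 30 min break → 10 h 50 min
Thu: 06:59–17:10 = 10 h 11 min; less 30 min break → 9 h 41 min
Fri: 09:22–16:29 = 7 h 7 min; less 30 min break → 6 h 37 min
Total worked: 47 h 10 min = 2830 min.
Regular 40 h 0 min = 2400 min at $18.75/h; overtime 7 h 10 min = 430 min at $37.50/h.
Pay = (2400 × $18.75 + 430 × $37.50) ÷ 60 = $1018.75.

$1018.75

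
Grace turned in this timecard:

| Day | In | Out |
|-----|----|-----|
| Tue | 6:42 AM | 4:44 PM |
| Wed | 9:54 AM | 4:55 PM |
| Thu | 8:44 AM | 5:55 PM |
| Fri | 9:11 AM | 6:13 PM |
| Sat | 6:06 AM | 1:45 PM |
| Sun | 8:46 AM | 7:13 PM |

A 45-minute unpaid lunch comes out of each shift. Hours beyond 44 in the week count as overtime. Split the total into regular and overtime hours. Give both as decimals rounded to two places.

Regular 44.00 hours, overtime 4.87 hours

Tue: 6:42 AM–4:44 PM = 10 h 2 min; less 45 min break → 9 h 17 min
Wed: 9:54 AM–4:55 PM = 7 h 1 min; less 45 min break → 6 h 16 min
Thu: 8:44 AM–5:55 PM = 9 h 11 min; less 45 min break → 8 h 26 min
Fri: 9:11 AM–6:13 PM = 9 h 2 min; less 45 min break → 8 h 17 min
Sat: 6:06 AM–1:45 PM = 7 h 39 min; less 45 min break → 6 h 54 min
Sun: 8:46 AM–7:13 PM = 10 h 27 min; less 45 min break → 9 h 42 min
Total worked: 48 h 52 min = 48.87 h.
Threshold 44 h → overtime 4 h 52 min, regular 44 h 0 min.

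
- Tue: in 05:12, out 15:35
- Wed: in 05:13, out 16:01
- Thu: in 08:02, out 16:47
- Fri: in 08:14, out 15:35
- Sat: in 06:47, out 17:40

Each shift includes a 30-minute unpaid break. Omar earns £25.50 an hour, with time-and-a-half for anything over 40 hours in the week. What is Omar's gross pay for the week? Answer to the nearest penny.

£1236.75

Tue: 05:12–15:35 = 10 h 23 min; less 30 min break → 9 h 53 min
Wed: 05:13–16:01 = 10 h 48 min; less 30 min break → 10 h 18 min
Thu: 08:02–16:47 = 8 h 45 min; less 30 min break → 8 h 15 min
Fri: 08:14–15:35 = 7 h 21 min; less 30 min break → 6 h 51 min
Sat: 06:47–17:40 = 10 h 53 min; less 30 min break → 10 h 23 min
Total worked: 45 h 40 min = 2740 min.
Regular 40 h 0 min = 2400 min at £25.50/h; overtime 5 h 40 min = 340 min at £38.25/h.
Pay = (2400 × £25.50 + 340 × £38.25) ÷ 60 = £1236.75.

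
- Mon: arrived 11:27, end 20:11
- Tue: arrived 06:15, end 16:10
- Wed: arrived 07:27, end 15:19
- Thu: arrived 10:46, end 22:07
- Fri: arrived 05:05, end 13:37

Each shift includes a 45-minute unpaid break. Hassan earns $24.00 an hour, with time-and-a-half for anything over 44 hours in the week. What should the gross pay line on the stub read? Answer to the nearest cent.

Mon: 11:27–20:11 = 8 h 44 min; less 45 min break → 7 h 59 min
Tue: 06:15–16:10 = 9 h 55 min; less 45 min break → 9 h 10 min
Wed: 07:27–15:19 = 7 h 52 min; less 45 min break → 7 h 7 min
Thu: 10:46–22:07 = 11 h 21 min; less 45 min break → 10 h 36 min
Fri: 05:05–13:37 = 8 h 32 min; less 45 min break → 7 h 47 min
Total worked: 42 h 39 min = 2559 min.
Regular 42 h 39 min = 2559 min at $24.00/h; overtime 0 h 0 min = 0 min at $36.00/h.
Pay = (2559 × $24.00 + 0 × $36.00) ÷ 60 = $1023.60.

$1023.60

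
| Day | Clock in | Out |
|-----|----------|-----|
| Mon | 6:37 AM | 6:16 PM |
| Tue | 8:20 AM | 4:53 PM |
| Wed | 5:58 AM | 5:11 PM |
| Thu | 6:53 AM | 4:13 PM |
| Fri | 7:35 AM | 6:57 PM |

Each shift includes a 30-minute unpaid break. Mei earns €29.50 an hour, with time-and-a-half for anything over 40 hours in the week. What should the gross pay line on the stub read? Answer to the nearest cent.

€1605.54

Mon: 6:37 AM–6:16 PM = 11 h 39 min; less 30 min break → 11 h 9 min
Tue: 8:20 AM–4:53 PM = 8 h 33 min; less 30 min break → 8 h 3 min
Wed: 5:58 AM–5:11 PM = 11 h 13 min; less 30 min break → 10 h 43 min
Thu: 6:53 AM–4:13 PM = 9 h 20 min; less 30 min break → 8 h 50 min
Fri: 7:35 AM–6:57 PM = 11 h 22 min; less 30 min break → 10 h 52 min
Total worked: 49 h 37 min = 2977 min.
Regular 40 h 0 min = 2400 min at €29.50/h; overtime 9 h 37 min = 577 min at €44.25/h.
Pay = (2400 × €29.50 + 577 × €44.25) ÷ 60 = €1605.54.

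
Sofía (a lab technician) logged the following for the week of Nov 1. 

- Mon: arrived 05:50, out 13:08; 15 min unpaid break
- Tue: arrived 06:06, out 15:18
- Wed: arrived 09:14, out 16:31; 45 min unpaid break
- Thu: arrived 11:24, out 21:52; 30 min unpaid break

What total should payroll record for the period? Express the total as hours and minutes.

32 h 45 min

Mon: 05:50–13:08 = 7 h 18 min; less 15 min break → 7 h 3 min
Tue: 06:06–15:18 = 9 h 12 min
Wed: 09:14–16:31 = 7 h 17 min; less 45 min break → 6 h 32 min
Thu: 11:24–21:52 = 10 h 28 min; less 30 min break → 9 h 58 min
Total: 7 h 3 min + 9 h 12 min + 6 h 32 min + 9 h 58 min = 32 h 45 min.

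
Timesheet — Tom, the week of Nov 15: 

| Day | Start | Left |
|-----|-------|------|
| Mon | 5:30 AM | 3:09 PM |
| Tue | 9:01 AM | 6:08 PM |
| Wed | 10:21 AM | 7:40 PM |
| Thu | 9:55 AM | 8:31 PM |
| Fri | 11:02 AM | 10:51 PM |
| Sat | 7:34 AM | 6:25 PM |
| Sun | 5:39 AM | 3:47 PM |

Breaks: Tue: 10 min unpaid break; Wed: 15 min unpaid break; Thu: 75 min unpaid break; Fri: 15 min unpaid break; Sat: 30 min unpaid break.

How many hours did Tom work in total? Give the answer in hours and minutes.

Mon: 5:30 AM–3:09 PM = 9 h 39 min
Tue: 9:01 AM–6:08 PM = 9 h 7 min; less 10 min break → 8 h 57 min
Wed: 10:21 AM–7:40 PM = 9 h 19 min; less 15 min break → 9 h 4 min
Thu: 9:55 AM–8:31 PM = 10 h 36 min; less 75 min break → 9 h 21 min
Fri: 11:02 AM–10:51 PM = 11 h 49 min; less 15 min break → 11 h 34 min
Sat: 7:34 AM–6:25 PM = 10 h 51 min; less 30 min break → 10 h 21 min
Sun: 5:39 AM–3:47 PM = 10 h 8 min
Total: 9 h 39 min + 8 h 57 min + 9 h 4 min + 9 h 21 min + 11 h 34 min + 10 h 21 min + 10 h 8 min = 69 h 4 min.

69 h 4 min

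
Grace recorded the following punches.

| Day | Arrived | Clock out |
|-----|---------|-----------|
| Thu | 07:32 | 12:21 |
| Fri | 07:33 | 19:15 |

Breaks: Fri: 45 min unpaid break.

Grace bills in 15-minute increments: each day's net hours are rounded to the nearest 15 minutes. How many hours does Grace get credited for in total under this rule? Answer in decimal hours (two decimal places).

Thu: 07:32–12:21 = 4 h 49 min → rounds to 4 h 45 min
Fri: 07:33–19:15 = 11 h 42 min − 45 min = 10 h 57 min → rounds to 11 h 0 min
Total credited: 15 h 45 min.

15.75 hours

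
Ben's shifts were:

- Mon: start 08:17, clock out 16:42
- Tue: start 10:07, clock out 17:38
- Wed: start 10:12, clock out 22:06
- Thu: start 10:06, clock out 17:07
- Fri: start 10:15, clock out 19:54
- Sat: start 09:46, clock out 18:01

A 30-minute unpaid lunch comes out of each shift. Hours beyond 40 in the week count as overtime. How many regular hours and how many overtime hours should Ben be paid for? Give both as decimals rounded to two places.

Regular 40.00 hours, overtime 9.75 hours

Mon: 08:17–16:42 = 8 h 25 min; less 30 min break → 7 h 55 min
Tue: 10:07–17:38 = 7 h 31 min; less 30 min break → 7 h 1 min
Wed: 10:12–22:06 = 11 h 54 min; less 30 min break → 11 h 24 min
Thu: 10:06–17:07 = 7 h 1 min; less 30 min break → 6 h 31 min
Fri: 10:15–19:54 = 9 h 39 min; less 30 min break → 9 h 9 min
Sat: 09:46–18:01 = 8 h 15 min; less 30 min break → 7 h 45 min
Total worked: 49 h 45 min = 49.75 h.
Threshold 40 h → overtime 9 h 45 min, regular 40 h 0 min.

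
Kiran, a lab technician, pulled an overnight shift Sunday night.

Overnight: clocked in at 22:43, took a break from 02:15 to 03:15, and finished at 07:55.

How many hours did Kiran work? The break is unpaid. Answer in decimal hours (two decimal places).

Overnight: 22:43 → midnight = 1 h 17 min; midnight → 07:55 = 7 h 55 min; span 9 h 12 min; less 60 min break → 8 h 12 min

8.20 hours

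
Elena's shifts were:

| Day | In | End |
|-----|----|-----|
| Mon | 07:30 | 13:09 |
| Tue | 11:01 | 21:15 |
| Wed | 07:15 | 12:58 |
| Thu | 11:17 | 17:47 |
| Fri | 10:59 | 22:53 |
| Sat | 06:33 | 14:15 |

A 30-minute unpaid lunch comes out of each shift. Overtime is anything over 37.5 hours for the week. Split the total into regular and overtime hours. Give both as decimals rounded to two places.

Regular 37.50 hours, overtime 7.20 hours

Mon: 07:30–13:09 = 5 h 39 min; less 30 min break → 5 h 9 min
Tue: 11:01–21:15 = 10 h 14 min; less 30 min break → 9 h 44 min
Wed: 07:15–12:58 = 5 h 43 min; less 30 min break → 5 h 13 min
Thu: 11:17–17:47 = 6 h 30 min; less 30 min break → 6 h 0 min
Fri: 10:59–22:53 = 11 h 54 min; less 30 min break → 11 h 24 min
Sat: 06:33–14:15 = 7 h 42 min; less 30 min break → 7 h 12 min
Total worked: 44 h 42 min = 44.70 h.
Threshold 37.5 h → overtime 7 h 12 min, regular 37 h 30 min.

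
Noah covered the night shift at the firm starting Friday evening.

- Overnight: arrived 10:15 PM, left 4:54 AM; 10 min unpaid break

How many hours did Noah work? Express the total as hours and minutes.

Overnight: 10:15 PM → midnight = 1 h 45 min; midnight → 4:54 AM = 4 h 54 min; span 6 h 39 min; less 10 min break → 6 h 29 min

6 h 29 min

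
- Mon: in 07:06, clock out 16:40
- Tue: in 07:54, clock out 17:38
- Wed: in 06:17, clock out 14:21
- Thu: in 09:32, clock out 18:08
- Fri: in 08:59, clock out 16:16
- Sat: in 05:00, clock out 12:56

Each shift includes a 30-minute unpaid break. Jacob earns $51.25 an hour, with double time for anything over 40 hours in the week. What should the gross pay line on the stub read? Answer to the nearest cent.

$2888.79

Mon: 07:06–16:40 = 9 h 34 min; less 30 min break → 9 h 4 min
Tue: 07:54–17:38 = 9 h 44 min; less 30 min break → 9 h 14 min
Wed: 06:17–14:21 = 8 h 4 min; less 30 min break → 7 h 34 min
Thu: 09:32–18:08 = 8 h 36 min; less 30 min break → 8 h 6 min
Fri: 08:59–16:16 = 7 h 17 min; less 30 min break → 6 h 47 min
Sat: 05:00–12:56 = 7 h 56 min; less 30 min break → 7 h 26 min
Total worked: 48 h 11 min = 2891 min.
Regular 40 h 0 min = 2400 min at $51.25/h; overtime 8 h 11 min = 491 min at $102.50/h.
Pay = (2400 × $51.25 + 491 × $102.50) ÷ 60 = $2888.79.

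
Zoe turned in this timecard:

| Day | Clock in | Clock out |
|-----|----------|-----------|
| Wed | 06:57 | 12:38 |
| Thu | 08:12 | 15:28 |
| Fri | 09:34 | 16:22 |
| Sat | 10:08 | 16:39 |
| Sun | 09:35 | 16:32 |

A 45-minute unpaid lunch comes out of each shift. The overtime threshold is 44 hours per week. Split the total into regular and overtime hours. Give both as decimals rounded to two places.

Wed: 06:57–12:38 = 5 h 41 min; less 45 min break → 4 h 56 min
Thu: 08:12–15:28 = 7 h 16 min; less 45 min break → 6 h 31 min
Fri: 09:34–16:22 = 6 h 48 min; less 45 min break → 6 h 3 min
Sat: 10:08–16:39 = 6 h 31 min; less 45 min break → 5 h 46 min
Sun: 09:35–16:32 = 6 h 57 min; less 45 min break → 6 h 12 min
Total worked: 29 h 28 min = 29.47 h.
Threshold 44 h → overtime 0 h 0 min, regular 29 h 28 min.

Regular 29.47 hours, overtime 0.00 hours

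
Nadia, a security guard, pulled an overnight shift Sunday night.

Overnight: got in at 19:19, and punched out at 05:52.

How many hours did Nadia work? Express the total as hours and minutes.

10 h 33 min

Overnight: 19:19 → midnight = 4 h 41 min; midnight → 05:52 = 5 h 52 min; span 10 h 33 min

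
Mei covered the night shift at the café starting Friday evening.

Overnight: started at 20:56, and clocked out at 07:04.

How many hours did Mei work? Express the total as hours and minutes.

10 h 8 min

Overnight: 20:56 → midnight = 3 h 4 min; midnight → 07:04 = 7 h 4 min; span 10 h 8 min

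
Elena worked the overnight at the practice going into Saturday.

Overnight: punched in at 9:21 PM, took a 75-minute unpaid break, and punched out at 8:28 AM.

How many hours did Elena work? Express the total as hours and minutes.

Overnight: 9:21 PM → midnight = 2 h 39 min; midnight → 8:28 AM = 8 h 28 min; span 11 h 7 min; less 75 min break → 9 h 52 min

9 h 52 min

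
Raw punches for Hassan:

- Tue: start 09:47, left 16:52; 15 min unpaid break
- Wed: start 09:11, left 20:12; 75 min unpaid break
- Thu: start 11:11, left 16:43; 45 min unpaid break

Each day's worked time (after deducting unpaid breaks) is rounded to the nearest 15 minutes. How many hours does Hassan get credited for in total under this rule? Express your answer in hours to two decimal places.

21.25 hours

Tue: 09:47–16:52 = 7 h 5 min − 15 min = 6 h 50 min → rounds to 6 h 45 min
Wed: 09:11–20:12 = 11 h 1 min − 75 min = 9 h 46 min → rounds to 9 h 45 min
Thu: 11:11–16:43 = 5 h 32 min − 45 min = 4 h 47 min → rounds to 4 h 45 min
Total credited: 21 h 15 min.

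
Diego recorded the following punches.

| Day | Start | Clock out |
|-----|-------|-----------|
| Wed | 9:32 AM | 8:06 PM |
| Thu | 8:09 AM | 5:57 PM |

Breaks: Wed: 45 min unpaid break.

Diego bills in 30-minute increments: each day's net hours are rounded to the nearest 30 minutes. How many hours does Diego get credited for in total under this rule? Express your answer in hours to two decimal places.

Wed: 9:32 AM–8:06 PM = 10 h 34 min − 45 min = 9 h 49 min → rounds to 10 h 0 min
Thu: 8:09 AM–5:57 PM = 9 h 48 min → rounds to 10 h 0 min
Total credited: 20 h 0 min.

20.00 hours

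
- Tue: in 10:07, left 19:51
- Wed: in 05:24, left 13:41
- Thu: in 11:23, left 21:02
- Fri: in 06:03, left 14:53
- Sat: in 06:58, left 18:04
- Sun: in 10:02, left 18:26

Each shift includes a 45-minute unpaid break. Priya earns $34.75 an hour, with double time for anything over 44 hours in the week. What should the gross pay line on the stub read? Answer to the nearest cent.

Tue: 10:07–19:51 = 9 h 44 min; less 45 min break → 8 h 59 min
Wed: 05:24–13:41 = 8 h 17 min; less 45 min break → 7 h 32 min
Thu: 11:23–21:02 = 9 h 39 min; less 45 min break → 8 h 54 min
Fri: 06:03–14:53 = 8 h 50 min; less 45 min break → 8 h 5 min
Sat: 06:58–18:04 = 11 h 6 min; less 45 min break → 10 h 21 min
Sun: 10:02–18:26 = 8 h 24 min; less 45 min break → 7 h 39 min
Total worked: 51 h 30 min = 3090 min.
Regular 44 h 0 min = 2640 min at $34.75/h; overtime 7 h 30 min = 450 min at $69.50/h.
Pay = (2640 × $34.75 + 450 × $69.50) ÷ 60 = $2050.25.

$2050.25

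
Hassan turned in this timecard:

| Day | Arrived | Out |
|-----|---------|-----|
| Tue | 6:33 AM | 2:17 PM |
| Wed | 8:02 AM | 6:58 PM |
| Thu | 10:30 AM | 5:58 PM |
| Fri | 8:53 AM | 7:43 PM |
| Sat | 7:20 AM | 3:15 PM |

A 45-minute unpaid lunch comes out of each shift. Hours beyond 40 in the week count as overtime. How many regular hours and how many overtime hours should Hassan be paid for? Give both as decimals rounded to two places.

Tue: 6:33 AM–2:17 PM = 7 h 44 min; less 45 min break → 6 h 59 min
Wed: 8:02 AM–6:58 PM = 10 h 56 min; less 45 min break → 10 h 11 min
Thu: 10:30 AM–5:58 PM = 7 h 28 min; less 45 min break → 6 h 43 min
Fri: 8:53 AM–7:43 PM = 10 h 50 min; less 45 min break → 10 h 5 min
Sat: 7:20 AM–3:15 PM = 7 h 55 min; less 45 min break → 7 h 10 min
Total worked: 41 h 8 min = 41.13 h.
Threshold 40 h → overtime 1 h 8 min, regular 40 h 0 min.

Regular 40.00 hours, overtime 1.13 hours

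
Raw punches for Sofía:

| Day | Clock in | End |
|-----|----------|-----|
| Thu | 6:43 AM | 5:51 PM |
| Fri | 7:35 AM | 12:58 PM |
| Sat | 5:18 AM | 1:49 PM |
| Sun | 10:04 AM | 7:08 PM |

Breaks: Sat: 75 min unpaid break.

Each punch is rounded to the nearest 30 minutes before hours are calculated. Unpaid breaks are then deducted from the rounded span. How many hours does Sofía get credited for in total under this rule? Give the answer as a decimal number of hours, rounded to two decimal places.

Thu: in 6:43 AM→6:30 AM, out 5:51 PM→6:00 PM; 11 h 30 min
Fri: in 7:35 AM→7:30 AM, out 12:58 PM→1:00 PM; 5 h 30 min
Sat: in 5:18 AM→5:30 AM, out 1:49 PM→2:00 PM; 8 h 30 min − 75 min = 7 h 15 min
Sun: in 10:04 AM→10:00 AM, out 7:08 PM→7:00 PM; 9 h 0 min
Total credited: 33 h 15 min.

33.25 hours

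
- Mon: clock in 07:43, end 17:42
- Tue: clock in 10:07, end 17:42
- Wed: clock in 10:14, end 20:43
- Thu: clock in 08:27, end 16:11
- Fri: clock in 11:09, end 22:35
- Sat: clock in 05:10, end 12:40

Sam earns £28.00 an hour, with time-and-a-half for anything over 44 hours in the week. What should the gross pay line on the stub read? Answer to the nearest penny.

£1682.10

Mon: 07:43–17:42 = 9 h 59 min
Tue: 10:07–17:42 = 7 h 35 min
Wed: 10:14–20:43 = 10 h 29 min
Thu: 08:27–16:11 = 7 h 44 min
Fri: 11:09–22:35 = 11 h 26 min
Sat: 05:10–12:40 = 7 h 30 min
Total worked: 54 h 43 min = 3283 min.
Regular 44 h 0 min = 2640 min at £28.00/h; overtime 10 h 43 min = 643 min at £42.00/h.
Pay = (2640 × £28.00 + 643 × £42.00) ÷ 60 = £1682.10.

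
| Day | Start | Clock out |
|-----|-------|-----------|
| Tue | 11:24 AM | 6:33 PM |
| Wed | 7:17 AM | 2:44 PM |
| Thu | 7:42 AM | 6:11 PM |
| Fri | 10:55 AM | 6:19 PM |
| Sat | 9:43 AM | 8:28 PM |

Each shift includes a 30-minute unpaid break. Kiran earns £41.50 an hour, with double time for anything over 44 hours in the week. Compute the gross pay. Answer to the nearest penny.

Tue: 11:24 AM–6:33 PM = 7 h 9 min; less 30 min break → 6 h 39 min
Wed: 7:17 AM–2:44 PM = 7 h 27 min; less 30 min break → 6 h 57 min
Thu: 7:42 AM–6:11 PM = 10 h 29 min; less 30 min break → 9 h 59 min
Fri: 10:55 AM–6:19 PM = 7 h 24 min; less 30 min break → 6 h 54 min
Sat: 9:43 AM–8:28 PM = 10 h 45 min; less 30 min break → 10 h 15 min
Total worked: 40 h 44 min = 2444 min.
Regular 40 h 44 min = 2444 min at £41.50/h; overtime 0 h 0 min = 0 min at £83.00/h.
Pay = (2444 × £41.50 + 0 × £83.00) ÷ 60 = £1690.43.

£1690.43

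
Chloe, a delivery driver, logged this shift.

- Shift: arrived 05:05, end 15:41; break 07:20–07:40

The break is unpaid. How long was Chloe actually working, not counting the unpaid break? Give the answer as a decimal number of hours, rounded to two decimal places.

10.27 hours

Shift: 05:05–15:41 = 10 h 36 min; less 20 min break → 10 h 16 min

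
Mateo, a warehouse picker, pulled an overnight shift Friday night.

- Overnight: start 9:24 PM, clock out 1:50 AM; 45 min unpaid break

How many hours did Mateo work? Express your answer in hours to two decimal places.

3.68 hours

Overnight: 9:24 PM → midnight = 2 h 36 min; midnight → 1:50 AM = 1 h 50 min; span 4 h 26 min; less 45 min break → 3 h 41 min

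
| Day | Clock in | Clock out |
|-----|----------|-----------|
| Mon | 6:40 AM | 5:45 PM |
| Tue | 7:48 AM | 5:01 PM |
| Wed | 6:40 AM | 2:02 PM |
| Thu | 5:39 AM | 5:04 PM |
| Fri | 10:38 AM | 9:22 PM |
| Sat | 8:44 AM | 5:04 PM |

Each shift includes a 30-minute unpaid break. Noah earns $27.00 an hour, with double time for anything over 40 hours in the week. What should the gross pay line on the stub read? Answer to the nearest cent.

$1898.10

Mon: 6:40 AM–5:45 PM = 11 h 5 min; less 30 min break → 10 h 35 min
Tue: 7:48 AM–5:01 PM = 9 h 13 min; less 30 min break → 8 h 43 min
Wed: 6:40 AM–2:02 PM = 7 h 22 min; less 30 min break → 6 h 52 min
Thu: 5:39 AM–5:04 PM = 11 h 25 min; less 30 min break → 10 h 55 min
Fri: 10:38 AM–9:22 PM = 10 h 44 min; less 30 min break → 10 h 14 min
Sat: 8:44 AM–5:04 PM = 8 h 20 min; less 30 min break → 7 h 50 min
Total worked: 55 h 9 min = 3309 min.
Regular 40 h 0 min = 2400 min at $27.00/h; overtime 15 h 9 min = 909 min at $54.00/h.
Pay = (2400 × $27.00 + 909 × $54.00) ÷ 60 = $1898.10.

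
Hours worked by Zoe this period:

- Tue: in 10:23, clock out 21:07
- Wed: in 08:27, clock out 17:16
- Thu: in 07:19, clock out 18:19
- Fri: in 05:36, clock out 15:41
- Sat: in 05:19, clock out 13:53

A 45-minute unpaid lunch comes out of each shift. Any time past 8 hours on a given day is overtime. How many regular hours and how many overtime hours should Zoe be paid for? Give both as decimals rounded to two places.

Regular 39.82 hours, overtime 5.63 hours

Tue: 10:23–21:07 = 10 h 44 min; less 45 min break → 9 h 59 min
Wed: 08:27–17:16 = 8 h 49 min; less 45 min break → 8 h 4 min
Thu: 07:19–18:19 = 11 h 0 min; less 45 min break → 10 h 15 min
Fri: 05:36–15:41 = 10 h 5 min; less 45 min break → 9 h 20 min
Sat: 05:19–13:53 = 8 h 34 min; less 45 min break → 7 h 49 min
Tue reg 8 h 0 min / OT 1 h 59 min; Wed reg 8 h 0 min / OT 0 h 4 min; Thu reg 8 h 0 min / OT 2 h 15 min; Fri reg 8 h 0 min / OT 1 h 20 min; Sat reg 7 h 49 min / OT 0 h 0 min.
Totals: regular 39 h 49 min, overtime 5 h 38 min.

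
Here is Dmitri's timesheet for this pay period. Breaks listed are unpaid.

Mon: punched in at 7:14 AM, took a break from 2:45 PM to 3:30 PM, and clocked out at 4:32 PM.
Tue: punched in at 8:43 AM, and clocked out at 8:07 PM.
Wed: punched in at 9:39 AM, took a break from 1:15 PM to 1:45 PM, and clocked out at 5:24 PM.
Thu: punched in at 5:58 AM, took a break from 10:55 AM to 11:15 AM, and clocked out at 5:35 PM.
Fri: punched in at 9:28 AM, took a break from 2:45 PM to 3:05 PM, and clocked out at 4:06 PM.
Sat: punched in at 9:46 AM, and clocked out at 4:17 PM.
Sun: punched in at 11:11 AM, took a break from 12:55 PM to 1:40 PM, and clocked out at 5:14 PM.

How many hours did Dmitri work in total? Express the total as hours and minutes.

56 h 36 min

Mon: 7:14 AM–4:32 PM = 9 h 18 min; less 45 min break → 8 h 33 min
Tue: 8:43 AM–8:07 PM = 11 h 24 min
Wed: 9:39 AM–5:24 PM = 7 h 45 min; less 30 min break → 7 h 15 min
Thu: 5:58 AM–5:35 PM = 11 h 37 min; less 20 min break → 11 h 17 min
Fri: 9:28 AM–4:06 PM = 6 h 38 min; less 20 min break → 6 h 18 min
Sat: 9:46 AM–4:17 PM = 6 h 31 min
Sun: 11:11 AM–5:14 PM = 6 h 3 min; less 45 min break → 5 h 18 min
Total: 8 h 33 min + 11 h 24 min + 7 h 15 min + 11 h 17 min + 6 h 18 min + 6 h 31 min + 5 h 18 min = 56 h 36 min.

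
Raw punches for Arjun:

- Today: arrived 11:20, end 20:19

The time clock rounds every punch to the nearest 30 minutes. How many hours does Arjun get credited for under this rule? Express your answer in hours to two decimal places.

9.00 hours

Today: in 11:20→11:30, out 20:19→20:30; 9 h 0 min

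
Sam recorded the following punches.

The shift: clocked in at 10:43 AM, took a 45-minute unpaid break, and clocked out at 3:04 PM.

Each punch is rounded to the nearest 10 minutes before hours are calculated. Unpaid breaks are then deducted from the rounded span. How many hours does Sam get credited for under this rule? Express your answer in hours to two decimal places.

3.58 hours

The shift: in 10:43 AM→10:40 AM, out 3:04 PM→3:00 PM; 4 h 20 min − 45 min = 3 h 35 min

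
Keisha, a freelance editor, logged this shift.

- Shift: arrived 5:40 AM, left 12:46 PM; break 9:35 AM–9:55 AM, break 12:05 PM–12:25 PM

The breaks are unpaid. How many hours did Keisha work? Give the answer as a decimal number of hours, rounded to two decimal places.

Shift: 5:40 AM–12:46 PM = 7 h 6 min; less 40 min break → 6 h 26 min

6.43 hours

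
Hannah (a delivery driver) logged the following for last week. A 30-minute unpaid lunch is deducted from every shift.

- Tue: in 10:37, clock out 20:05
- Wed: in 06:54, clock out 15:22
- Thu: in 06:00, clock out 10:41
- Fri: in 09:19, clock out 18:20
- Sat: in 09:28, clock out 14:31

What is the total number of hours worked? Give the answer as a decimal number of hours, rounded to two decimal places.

Tue: 10:37–20:05 = 9 h 28 min; less 30 min break → 8 h 58 min
Wed: 06:54–15:22 = 8 h 28 min; less 30 min break → 7 h 58 min
Thu: 06:00–10:41 = 4 h 41 min; less 30 min break → 4 h 11 min
Fri: 09:19–18:20 = 9 h 1 min; less 30 min break → 8 h 31 min
Sat: 09:28–14:31 = 5 h 3 min; less 30 min break → 4 h 33 min
Total: 8 h 58 min + 7 h 58 min + 4 h 11 min + 8 h 31 min + 4 h 33 min = 34 h 11 min.

34.18 hours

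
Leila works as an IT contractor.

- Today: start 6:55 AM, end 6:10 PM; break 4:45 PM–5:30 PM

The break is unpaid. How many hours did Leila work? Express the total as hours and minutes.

10 h 30 min

Today: 6:55 AM–6:10 PM = 11 h 15 min; less 45 min break → 10 h 30 min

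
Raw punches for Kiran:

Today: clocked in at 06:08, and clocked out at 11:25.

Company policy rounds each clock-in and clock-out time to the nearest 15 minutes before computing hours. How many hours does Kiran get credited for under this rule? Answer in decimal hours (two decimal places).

5.25 hours

Today: in 06:08→06:15, out 11:25→11:30; 5 h 15 min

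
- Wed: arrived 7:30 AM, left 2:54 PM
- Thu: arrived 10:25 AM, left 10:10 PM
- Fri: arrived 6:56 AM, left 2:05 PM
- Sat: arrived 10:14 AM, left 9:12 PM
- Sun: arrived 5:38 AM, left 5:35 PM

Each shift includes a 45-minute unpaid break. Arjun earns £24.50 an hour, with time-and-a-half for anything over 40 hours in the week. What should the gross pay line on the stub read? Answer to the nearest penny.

Wed: 7:30 AM–2:54 PM = 7 h 24 min; less 45 min break → 6 h 39 min
Thu: 10:25 AM–10:10 PM = 11 h 45 min; less 45 min break → 11 h 0 min
Fri: 6:56 AM–2:05 PM = 7 h 9 min; less 45 min break → 6 h 24 min
Sat: 10:14 AM–9:12 PM = 10 h 58 min; less 45 min break → 10 h 13 min
Sun: 5:38 AM–5:35 PM = 11 h 57 min; less 45 min break → 11 h 12 min
Total worked: 45 h 28 min = 2728 min.
Regular 40 h 0 min = 2400 min at £24.50/h; overtime 5 h 28 min = 328 min at £36.75/h.
Pay = (2400 × £24.50 + 328 × £36.75) ÷ 60 = £1180.90.

£1180.90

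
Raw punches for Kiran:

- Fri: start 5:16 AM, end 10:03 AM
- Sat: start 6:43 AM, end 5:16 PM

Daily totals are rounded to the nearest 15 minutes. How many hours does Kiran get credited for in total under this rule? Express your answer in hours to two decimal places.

Fri: 5:16 AM–10:03 AM = 4 h 47 min → rounds to 4 h 45 min
Sat: 6:43 AM–5:16 PM = 10 h 33 min → rounds to 10 h 30 min
Total credited: 15 h 15 min.

15.25 hours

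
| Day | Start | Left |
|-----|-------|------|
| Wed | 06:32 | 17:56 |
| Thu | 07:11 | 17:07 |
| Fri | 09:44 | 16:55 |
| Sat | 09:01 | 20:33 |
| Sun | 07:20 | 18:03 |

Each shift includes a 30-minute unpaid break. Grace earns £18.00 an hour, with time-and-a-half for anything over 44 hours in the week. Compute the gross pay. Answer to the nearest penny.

Wed: 06:32–17:56 = 11 h 24 min; less 30 min break → 10 h 54 min
Thu: 07:11–17:07 = 9 h 56 min; less 30 min break → 9 h 26 min
Fri: 09:44–16:55 = 7 h 11 min; less 30 min break → 6 h 41 min
Sat: 09:01–20:33 = 11 h 32 min; less 30 min break → 11 h 2 min
Sun: 07:20–18:03 = 10 h 43 min; less 30 min break → 10 h 13 min
Total worked: 48 h 16 min = 2896 min.
Regular 44 h 0 min = 2640 min at £18.00/h; overtime 4 h 16 min = 256 min at £27.00/h.
Pay = (2640 × £18.00 + 256 × £27.00) ÷ 60 = £907.20.

£907.20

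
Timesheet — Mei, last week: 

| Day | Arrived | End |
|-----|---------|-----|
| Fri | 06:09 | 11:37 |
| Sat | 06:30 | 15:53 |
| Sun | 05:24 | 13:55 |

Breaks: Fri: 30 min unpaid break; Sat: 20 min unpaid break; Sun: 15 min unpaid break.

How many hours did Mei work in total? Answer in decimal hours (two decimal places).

Fri: 06:09–11:37 = 5 h 28 min; less 30 min break → 4 h 58 min
Sat: 06:30–15:53 = 9 h 23 min; less 20 min break → 9 h 3 min
Sun: 05:24–13:55 = 8 h 31 min; less 15 min break → 8 h 16 min
Total: 4 h 58 min + 9 h 3 min + 8 h 16 min = 22 h 17 min.

22.28 hours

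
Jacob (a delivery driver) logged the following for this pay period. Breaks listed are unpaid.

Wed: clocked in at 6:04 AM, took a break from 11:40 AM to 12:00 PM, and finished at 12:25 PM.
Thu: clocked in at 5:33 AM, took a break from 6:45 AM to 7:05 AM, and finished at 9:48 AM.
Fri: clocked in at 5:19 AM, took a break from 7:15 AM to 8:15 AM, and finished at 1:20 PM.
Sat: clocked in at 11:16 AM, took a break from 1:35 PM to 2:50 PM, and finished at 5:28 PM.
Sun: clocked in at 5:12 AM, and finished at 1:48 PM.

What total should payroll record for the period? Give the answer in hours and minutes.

30 h 30 min

Wed: 6:04 AM–12:25 PM = 6 h 21 min; less 20 min break → 6 h 1 min
Thu: 5:33 AM–9:48 AM = 4 h 15 min; less 20 min break → 3 h 55 min
Fri: 5:19 AM–1:20 PM = 8 h 1 min; less 60 min break → 7 h 1 min
Sat: 11:16 AM–5:28 PM = 6 h 12 min; less 75 min break → 4 h 57 min
Sun: 5:12 AM–1:48 PM = 8 h 36 min
Total: 6 h 1 min + 3 h 55 min + 7 h 1 min + 4 h 57 min + 8 h 36 min = 30 h 30 min.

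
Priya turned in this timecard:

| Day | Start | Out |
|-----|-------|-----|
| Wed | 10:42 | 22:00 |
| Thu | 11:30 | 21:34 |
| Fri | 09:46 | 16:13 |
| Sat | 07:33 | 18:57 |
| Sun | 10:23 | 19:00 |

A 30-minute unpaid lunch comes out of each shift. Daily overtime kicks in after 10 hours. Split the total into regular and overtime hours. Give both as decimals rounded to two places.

Wed: 10:42–22:00 = 11 h 18 min; less 30 min break → 10 h 48 min
Thu: 11:30–21:34 = 10 h 4 min; less 30 min break → 9 h 34 min
Fri: 09:46–16:13 = 6 h 27 min; less 30 min break → 5 h 57 min
Sat: 07:33–18:57 = 11 h 24 min; less 30 min break → 10 h 54 min
Sun: 10:23–19:00 = 8 h 37 min; less 30 min break → 8 h 7 min
Wed reg 10 h 0 min / OT 0 h 48 min; Thu reg 9 h 34 min / OT 0 h 0 min; Fri reg 5 h 57 min / OT 0 h 0 min; Sat reg 10 h 0 min / OT 0 h 54 min; Sun reg 8 h 7 min / OT 0 h 0 min.
Totals: regular 43 h 38 min, overtime 1 h 42 min.

Regular 43.63 hours, overtime 1.70 hours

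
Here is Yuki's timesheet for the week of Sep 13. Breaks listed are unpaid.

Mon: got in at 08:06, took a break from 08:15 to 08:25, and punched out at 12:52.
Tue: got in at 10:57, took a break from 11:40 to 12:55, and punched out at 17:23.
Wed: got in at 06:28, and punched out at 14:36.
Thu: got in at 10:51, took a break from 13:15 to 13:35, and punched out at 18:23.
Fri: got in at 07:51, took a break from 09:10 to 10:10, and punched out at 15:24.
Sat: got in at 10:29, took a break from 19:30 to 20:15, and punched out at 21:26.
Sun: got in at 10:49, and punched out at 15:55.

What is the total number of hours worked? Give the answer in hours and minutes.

Mon: 08:06–12:52 = 4 h 46 min; less 10 min break → 4 h 36 min
Tue: 10:57–17:23 = 6 h 26 min; less 75 min break → 5 h 11 min
Wed: 06:28–14:36 = 8 h 8 min
Thu: 10:51–18:23 = 7 h 32 min; less 20 min break → 7 h 12 min
Fri: 07:51–15:24 = 7 h 33 min; less 60 min break → 6 h 33 min
Sat: 10:29–21:26 = 10 h 57 min; less 45 min break → 10 h 12 min
Sun: 10:49–15:55 = 5 h 6 min
Total: 4 h 36 min + 5 h 11 min + 8 h 8 min + 7 h 12 min + 6 h 33 min + 10 h 12 min + 5 h 6 min = 46 h 58 min.

46 h 58 min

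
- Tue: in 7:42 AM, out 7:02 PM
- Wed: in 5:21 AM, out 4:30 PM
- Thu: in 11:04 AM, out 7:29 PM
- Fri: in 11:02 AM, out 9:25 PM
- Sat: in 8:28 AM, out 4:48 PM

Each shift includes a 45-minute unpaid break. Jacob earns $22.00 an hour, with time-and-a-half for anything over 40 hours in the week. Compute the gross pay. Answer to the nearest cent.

Tue: 7:42 AM–7:02 PM = 11 h 20 min; less 45 min break → 10 h 35 min
Wed: 5:21 AM–4:30 PM = 11 h 9 min; less 45 min break → 10 h 24 min
Thu: 11:04 AM–7:29 PM = 8 h 25 min; less 45 min break → 7 h 40 min
Fri: 11:02 AM–9:25 PM = 10 h 23 min; less 45 min break → 9 h 38 min
Sat: 8:28 AM–4:48 PM = 8 h 20 min; less 45 min break → 7 h 35 min
Total worked: 45 h 52 min = 2752 min.
Regular 40 h 0 min = 2400 min at $22.00/h; overtime 5 h 52 min = 352 min at $33.00/h.
Pay = (2400 × $22.00 + 352 × $33.00) ÷ 60 = $1073.60.

$1073.60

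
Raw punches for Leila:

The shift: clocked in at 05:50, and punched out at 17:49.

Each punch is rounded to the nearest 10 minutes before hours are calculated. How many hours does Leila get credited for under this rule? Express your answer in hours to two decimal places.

12.00 hours

The shift: in 05:50→05:50, out 17:49→17:50; 12 h 0 min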